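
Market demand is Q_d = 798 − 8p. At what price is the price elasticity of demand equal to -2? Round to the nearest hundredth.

Set −bp/(a − bp) = −2 ⇒ bp = 2(a − bp) ⇒ bp(1+2) = 2·a.
p = 2·798/(8·3) = 66.50.

66.50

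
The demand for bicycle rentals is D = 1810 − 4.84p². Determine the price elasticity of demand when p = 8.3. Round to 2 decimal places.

At p = 8.3, D = 1476.5724.
dD/dp = −2·4.84·p = −80.344.
Point elasticity E = (dD/dp)·(p/D) = -80.344 × 8.3/1476.5724 ≈ -0.45.
|E| < 1, so demand is inelastic at this price.

-0.45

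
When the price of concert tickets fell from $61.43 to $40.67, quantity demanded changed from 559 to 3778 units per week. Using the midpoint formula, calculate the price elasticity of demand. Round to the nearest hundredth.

-3.65

%ΔQ = (3778 − 559)/[(559 + 3778)/2] = 3219/2168.5 ≈ 1.4844.
%ΔP = (40.67 − 61.43)/[(61.43 + 40.67)/2] = -20.76/51.05 ≈ -0.4067.
Arc elasticity E = %ΔQ/%ΔP ≈ 1.4844/-0.4067 ≈ -3.65.
|E| > 1: demand is elastic over this range.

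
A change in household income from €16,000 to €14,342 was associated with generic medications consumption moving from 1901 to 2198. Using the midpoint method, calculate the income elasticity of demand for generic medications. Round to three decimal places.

%ΔQ = (2198 − 1901)/[(1901+2198)/2] = 297/2049.5 ≈ 0.1449.
%ΔY = (14,342 − 16,000)/[(16,000+14,342)/2] = -1658/15171 ≈ -0.1093.
E_I = %ΔQ/%ΔY ≈ -1.326.
E_I < 0: inferior good.

-1.326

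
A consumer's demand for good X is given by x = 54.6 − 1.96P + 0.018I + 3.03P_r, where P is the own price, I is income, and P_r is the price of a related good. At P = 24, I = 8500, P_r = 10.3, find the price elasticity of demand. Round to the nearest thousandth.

-0.245

At the given point, x = 54.6 − 1.96(24) + 0.018(8500) + 3.03(10.3) = 54.6 − 47.04 + 153 + 31.209 = 191.769.
∂x/∂P = −1.96, so E_p = (−1.96)·(24/191.769) ≈ -0.245.
|E_p| < 1: demand is inelastic.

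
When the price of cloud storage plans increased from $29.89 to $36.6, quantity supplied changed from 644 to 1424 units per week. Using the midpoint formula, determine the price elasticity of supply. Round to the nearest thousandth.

%Δq = (1424 − 644)/[(644 + 1424)/2] = 780/1034 ≈ 0.7544.
%Δp = (36.6 − 29.89)/[(29.89 + 36.6)/2] = 6.71/33.245 ≈ 0.2018.
Arc elasticity E = %Δq/%Δp ≈ 0.7544/0.2018 ≈ 3.737.
|E| > 1: supply is elastic over this range.

3.737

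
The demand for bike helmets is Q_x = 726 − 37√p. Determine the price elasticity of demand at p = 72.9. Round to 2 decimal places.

-0.39

At p = 72.9, Q_x = 410.0885.
dQ_x/dp = −37/(2√p) = −37/(2·8.5381).
Point elasticity E = (dQ_x/dp)·(p/Q_x) = -2.1667 × 72.9/410.0885 ≈ -0.39.
|E| < 1, so demand is inelastic at this price.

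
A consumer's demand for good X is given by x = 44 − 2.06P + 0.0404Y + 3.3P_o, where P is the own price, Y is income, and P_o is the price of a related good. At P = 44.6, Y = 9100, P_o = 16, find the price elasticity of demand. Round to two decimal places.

-0.25

x = 44 − 2.06(44.6) + 0.0404(9100) + 3.3(16) = 44 − 91.876 + 367.64 + 52.8 = 372.564.
∂x/∂P = −2.06, so E_p = (−2.06)·(44.6/372.564) ≈ -0.25.
|E_p| < 1: demand is inelastic.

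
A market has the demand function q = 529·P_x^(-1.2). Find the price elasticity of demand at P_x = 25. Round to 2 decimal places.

For a Cobb–Douglas (constant-elasticity) form q = A·P_x^α·…, the elasticity with respect to P_x equals the exponent α at every point.
Here the exponent on P_x is -1.2, so the price elasticity of demand is -1.20.

-1.20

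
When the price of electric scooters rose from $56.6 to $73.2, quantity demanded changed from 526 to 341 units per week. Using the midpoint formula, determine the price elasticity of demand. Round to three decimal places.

%ΔQ = (341 − 526)/[(526 + 341)/2] = -185/433.5 ≈ -0.4268.
%Δp = (73.2 − 56.6)/[(56.6 + 73.2)/2] = 16.6/64.9 ≈ 0.2558.
Arc elasticity E = %ΔQ/%Δp ≈ -0.4268/0.2558 ≈ -1.668.
|E| > 1: demand is elastic over this range.

-1.668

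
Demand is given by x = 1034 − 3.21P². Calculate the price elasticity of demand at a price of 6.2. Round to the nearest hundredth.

At P = 6.2, x = 910.6076.
dx/dP = −2·3.21·P = −39.804.
Point elasticity E = (dx/dP)·(P/x) = -39.804 × 6.2/910.6076 ≈ -0.27.
|E| < 1, so demand is inelastic at this price.

-0.27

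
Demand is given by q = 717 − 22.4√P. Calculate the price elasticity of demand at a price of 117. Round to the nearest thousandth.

-0.255

At P = 117, q = 474.707.
dq/dP = −22.4/(2√P) = −22.4/(2·10.8167).
Point elasticity E = (dq/dP)·(P/q) = -1.0354 × 117/474.707 ≈ -0.255.
|E| < 1, so demand is inelastic at this price.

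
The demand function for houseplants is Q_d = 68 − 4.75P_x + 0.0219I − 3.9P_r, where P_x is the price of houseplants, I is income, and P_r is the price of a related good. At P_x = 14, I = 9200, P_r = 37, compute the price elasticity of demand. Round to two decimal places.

Evaluating quantity at (P_x, I, P_r) gives Q_d = 68 − 4.75(14) + 0.0219(9200) − 3.9(37) = 68 − 66.5 + 201.48 − 144.3 = 58.68.
∂Q_d/∂P_x = −4.75, so E_p = (−4.75)·(14/58.68) ≈ -1.13.
|E_p| > 1: demand is elastic.

-1.13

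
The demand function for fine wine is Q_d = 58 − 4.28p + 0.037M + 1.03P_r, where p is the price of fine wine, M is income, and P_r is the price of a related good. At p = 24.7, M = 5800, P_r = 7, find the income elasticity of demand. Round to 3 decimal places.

At the given point, Q_d = 58 − 4.28(24.7) + 0.037(5800) + 1.03(7) = 58 − 105.716 + 214.6 + 7.21 = 174.094.
∂Q_d/∂M = +0.037, so E_I = 0.037·(5800/174.094) ≈ 1.233.
E_I > 1: normal good (luxury).

1.233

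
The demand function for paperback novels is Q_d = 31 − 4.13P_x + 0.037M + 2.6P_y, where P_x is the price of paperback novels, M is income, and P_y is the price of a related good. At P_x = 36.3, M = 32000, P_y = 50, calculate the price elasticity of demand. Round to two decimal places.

Evaluating quantity at (P_x, M, P_y) gives Q_d = 31 − 4.13(36.3) + 0.037(32000) + 2.6(50) = 31 − 149.919 + 1184 + 130 = 1195.081.
∂Q_d/∂P_x = −4.13, so E_p = (−4.13)·(36.3/1195.081) ≈ -0.13.
|E_p| < 1: demand is inelastic.

-0.13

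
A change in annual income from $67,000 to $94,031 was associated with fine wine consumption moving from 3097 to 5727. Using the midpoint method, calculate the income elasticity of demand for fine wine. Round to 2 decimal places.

1.78

%ΔQ = (5727 − 3097)/[(3097+5727)/2] = 2630/4412 ≈ 0.5961.
%ΔY = (94,031 − 67,000)/[(67,000+94,031)/2] = 27031/80515.5 ≈ 0.3357.
E_I = %ΔQ/%ΔY ≈ 1.78.
E_I > 1: normal good (luxury).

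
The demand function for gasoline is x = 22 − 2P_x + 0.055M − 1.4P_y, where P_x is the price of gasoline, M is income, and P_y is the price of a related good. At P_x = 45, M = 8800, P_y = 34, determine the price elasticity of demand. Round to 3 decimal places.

-0.244

x = 22 − 2(45) + 0.055(8800) − 1.4(34) = 22 − 90 + 484 − 47.6 = 368.4.
∂x/∂P_x = −2, so E_p = (−2)·(45/368.4) ≈ -0.244.
|E_p| < 1: demand is inelastic.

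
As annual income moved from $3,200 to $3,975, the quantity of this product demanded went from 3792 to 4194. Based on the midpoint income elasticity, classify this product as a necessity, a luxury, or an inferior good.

%ΔQ = (4194 − 3792)/[(3792+4194)/2] = 402/3993 ≈ 0.1007.
%ΔI = (3,975 − 3,200)/[(3,200+3,975)/2] = 775/3587.5 ≈ 0.2160.
E_I = %ΔQ/%ΔI ≈ 0.466.
E_I ∈ (0,1): normal good (necessity).

necessity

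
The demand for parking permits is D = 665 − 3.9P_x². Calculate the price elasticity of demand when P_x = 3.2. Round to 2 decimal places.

At P_x = 3.2, D = 625.064.
dD/dP_x = −2·3.9·P_x = −24.96.
Point elasticity E = (dD/dP_x)·(P_x/D) = -24.96 × 3.2/625.064 ≈ -0.13.
|E| < 1, so demand is inelastic at this price.

-0.13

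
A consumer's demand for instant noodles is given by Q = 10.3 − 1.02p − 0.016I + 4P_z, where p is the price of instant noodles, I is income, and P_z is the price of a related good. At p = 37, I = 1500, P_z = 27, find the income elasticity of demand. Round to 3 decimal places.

Q = 10.3 − 1.02(37) − 0.016(1500) + 4(27) = 10.3 − 37.74 − 24 + 108 = 56.56.
∂Q/∂I = −0.016, so E_I = -0.016·(1500/56.56) ≈ -0.424.
E_I < 0: inferior good.

-0.424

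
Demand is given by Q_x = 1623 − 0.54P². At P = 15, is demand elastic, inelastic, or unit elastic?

inelastic

At P = 15, Q_x = 1501.5.
dQ_x/dP = −2·0.54·P = −16.2.
Point elasticity E = (dQ_x/dP)·(P/Q_x) = -16.2 × 15/1501.5 ≈ -0.162.
|E| ≈ 0.162 < 1, so demand is inelastic.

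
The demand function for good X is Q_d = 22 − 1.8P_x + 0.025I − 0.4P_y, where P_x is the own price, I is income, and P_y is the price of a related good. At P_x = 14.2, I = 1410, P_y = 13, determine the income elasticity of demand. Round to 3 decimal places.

At the given point, Q_d = 22 − 1.8(14.2) + 0.025(1410) − 0.4(13) = 22 − 25.56 + 35.25 − 5.2 = 26.49.
∂Q_d/∂I = +0.025, so E_I = 0.025·(1410/26.49) ≈ 1.331.
E_I > 1: normal good (luxury).

1.331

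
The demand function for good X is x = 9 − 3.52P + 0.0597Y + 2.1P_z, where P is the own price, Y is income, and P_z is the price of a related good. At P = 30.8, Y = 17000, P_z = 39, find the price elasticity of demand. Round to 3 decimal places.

Substituting, x = 9 − 3.52(30.8) + 0.0597(17000) + 2.1(39) = 9 − 108.416 + 1014.9 + 81.9 = 997.384.
∂x/∂P = −3.52, so E_p = (−3.52)·(30.8/997.384) ≈ -0.109.
|E_p| < 1: demand is inelastic.

-0.109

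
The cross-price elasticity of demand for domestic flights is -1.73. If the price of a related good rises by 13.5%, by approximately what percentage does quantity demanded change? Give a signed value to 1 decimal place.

%ΔQ ≈ E × %ΔP_y = (-1.73) × (13.5%) ≈ -23.4%.

-23.4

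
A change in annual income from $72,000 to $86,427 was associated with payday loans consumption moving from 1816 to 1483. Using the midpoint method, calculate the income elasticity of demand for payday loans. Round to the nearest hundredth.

%ΔQ = (1483 − 1816)/[(1816+1483)/2] = -333/1649.5 ≈ -0.2019.
%ΔI = (86,427 − 72,000)/[(72,000+86,427)/2] = 14427/79213.5 ≈ 0.1821.
E_I = %ΔQ/%ΔI ≈ -1.11.
E_I < 0: inferior good.

-1.11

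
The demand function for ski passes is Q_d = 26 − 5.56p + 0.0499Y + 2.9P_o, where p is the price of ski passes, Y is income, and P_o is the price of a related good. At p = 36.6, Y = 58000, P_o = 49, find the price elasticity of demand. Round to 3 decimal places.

At the given point, Q_d = 26 − 5.56(36.6) + 0.0499(58000) + 2.9(49) = 26 − 203.496 + 2894.2 + 142.1 = 2858.804.
∂Q_d/∂p = −5.56, so E_p = (−5.56)·(36.6/2858.804) ≈ -0.071.
|E_p| < 1: demand is inelastic.

-0.071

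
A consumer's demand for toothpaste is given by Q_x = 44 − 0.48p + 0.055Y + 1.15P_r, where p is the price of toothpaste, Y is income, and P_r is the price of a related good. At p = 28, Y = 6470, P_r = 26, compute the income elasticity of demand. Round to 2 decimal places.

0.85

At the given point, Q_x = 44 − 0.48(28) + 0.055(6470) + 1.15(26) = 44 − 13.44 + 355.85 + 29.9 = 416.31.
∂Q_x/∂Y = +0.055, so E_I = 0.055·(6470/416.31) ≈ 0.85.
E_I ∈ (0,1): normal good (necessity).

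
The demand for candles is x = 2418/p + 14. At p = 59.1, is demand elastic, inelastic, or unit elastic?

inelastic

At p = 59.1, x = 54.9137.
dx/dp = −2418/p² = −0.6923.
Point elasticity E = (dx/dp)·(p/x) = -0.6923 × 59.1/54.9137 ≈ -0.745.
|E| ≈ 0.745 < 1, so demand is inelastic.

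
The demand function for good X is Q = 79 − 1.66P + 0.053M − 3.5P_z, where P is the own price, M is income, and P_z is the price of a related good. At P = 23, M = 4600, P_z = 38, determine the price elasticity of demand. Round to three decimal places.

Substituting, Q = 79 − 1.66(23) + 0.053(4600) − 3.5(38) = 79 − 38.18 + 243.8 − 133 = 151.62.
∂Q/∂P = −1.66, so E_p = (−1.66)·(23/151.62) ≈ -0.252.
|E_p| < 1: demand is inelastic.

-0.252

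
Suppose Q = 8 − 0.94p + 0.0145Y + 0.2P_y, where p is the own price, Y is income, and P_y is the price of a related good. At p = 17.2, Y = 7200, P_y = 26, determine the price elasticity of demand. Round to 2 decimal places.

Evaluating quantity at (p, Y, P_y) gives Q = 8 − 0.94(17.2) + 0.0145(7200) + 0.2(26) = 8 − 16.168 + 104.4 + 5.2 = 101.432.
∂Q/∂p = −0.94, so E_p = (−0.94)·(17.2/101.432) ≈ -0.16.
|E_p| < 1: demand is inelastic.

-0.16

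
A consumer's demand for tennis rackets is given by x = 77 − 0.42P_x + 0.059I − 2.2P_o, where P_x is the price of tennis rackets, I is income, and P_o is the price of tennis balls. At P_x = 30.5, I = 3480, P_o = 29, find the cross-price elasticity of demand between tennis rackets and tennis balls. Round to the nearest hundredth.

x = 77 − 0.42(30.5) + 0.059(3480) − 2.2(29) = 77 − 12.81 + 205.32 − 63.8 = 205.71.
∂x/∂P_o = −2.2, so E_xy = -2.2·(29/205.71) ≈ -0.31.
E_xy < 0: the goods are complements.

-0.31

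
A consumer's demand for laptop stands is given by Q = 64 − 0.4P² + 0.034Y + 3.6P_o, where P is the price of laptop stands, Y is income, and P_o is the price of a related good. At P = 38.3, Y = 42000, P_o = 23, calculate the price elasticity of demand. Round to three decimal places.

-1.188

Q = 64 − 0.4(38.3)² + 0.034(42000) + 3.6(23) = 64 − 586.756 + 1428 + 82.8 = 988.044.
∂Q/∂P = −2·0.4·P = -30.64, so E_p = -30.64·(38.3/988.044) ≈ -1.188.
|E_p| > 1: demand is elastic.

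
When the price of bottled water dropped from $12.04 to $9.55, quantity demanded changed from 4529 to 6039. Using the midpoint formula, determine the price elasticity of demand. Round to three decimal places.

-1.239

%ΔQ = (6039 − 4529)/[(4529 + 6039)/2] = 1510/5284 ≈ 0.2858.
%ΔP = (9.55 − 12.04)/[(12.04 + 9.55)/2] = -2.49/10.795 ≈ -0.2307.
Arc elasticity E = %ΔQ/%ΔP ≈ 0.2858/-0.2307 ≈ -1.239.
|E| > 1: demand is elastic over this range.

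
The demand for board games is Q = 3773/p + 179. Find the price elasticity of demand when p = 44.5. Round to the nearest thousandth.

-0.321

At p = 44.5, Q = 263.7865.
dQ/dp = −3773/p² = −1.9053.
Point elasticity E = (dQ/dp)·(p/Q) = -1.9053 × 44.5/263.7865 ≈ -0.321.
|E| < 1, so demand is inelastic at this price.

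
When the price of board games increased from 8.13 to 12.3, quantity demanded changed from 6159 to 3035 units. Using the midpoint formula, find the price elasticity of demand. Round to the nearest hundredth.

%ΔQ = (3035 − 6159)/[(6159 + 3035)/2] = -3124/4597 ≈ -0.6796.
%ΔP = (12.3 − 8.13)/[(8.13 + 12.3)/2] = 4.17/10.215 ≈ 0.4082.
Arc elasticity E = %ΔQ/%ΔP ≈ -0.6796/0.4082 ≈ -1.66.
|E| > 1: demand is elastic over this range.

-1.66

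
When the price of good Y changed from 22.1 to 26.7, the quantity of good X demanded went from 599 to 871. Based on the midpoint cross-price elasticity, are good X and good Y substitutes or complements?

%ΔQ_x = (871 − 599)/[(599+871)/2] = 272/735 ≈ 0.3701.
%ΔP_y = (26.7 − 22.1)/[(22.1+26.7)/2] ≈ 0.1885.
E_xy = 0.3701/0.1885 ≈ 1.963.
E_xy > 0, so the goods are substitutes.

substitutes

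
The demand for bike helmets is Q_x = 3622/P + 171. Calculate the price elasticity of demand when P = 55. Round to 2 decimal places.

At P = 55, Q_x = 236.8545.
dQ_x/dP = −3622/P² = −1.1974.
Point elasticity E = (dQ_x/dP)·(P/Q_x) = -1.1974 × 55/236.8545 ≈ -0.28.
|E| < 1, so demand is inelastic at this price.

-0.28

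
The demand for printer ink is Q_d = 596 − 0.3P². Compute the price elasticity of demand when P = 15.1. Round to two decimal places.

At P = 15.1, Q_d = 527.597.
dQ_d/dP = −2·0.3·P = −9.06.
Point elasticity E = (dQ_d/dP)·(P/Q_d) = -9.06 × 15.1/527.597 ≈ -0.26.
|E| < 1, so demand is inelastic at this price.

-0.26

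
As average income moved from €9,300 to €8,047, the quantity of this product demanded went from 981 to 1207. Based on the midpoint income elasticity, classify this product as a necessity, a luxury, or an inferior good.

%ΔQ = (1207 − 981)/[(981+1207)/2] = 226/1094 ≈ 0.2066.
%ΔI = (8,047 − 9,300)/[(9,300+8,047)/2] = -1253/8673.5 ≈ -0.1445.
E_I = %ΔQ/%ΔI ≈ -1.430.
E_I < 0: inferior good.

inferior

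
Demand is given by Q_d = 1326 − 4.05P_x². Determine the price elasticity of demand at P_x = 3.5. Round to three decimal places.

-0.078

At P_x = 3.5, Q_d = 1276.3875.
dQ_d/dP_x = −2·4.05·P_x = −28.35.
Point elasticity E = (dQ_d/dP_x)·(P_x/Q_d) = -28.35 × 3.5/1276.3875 ≈ -0.078.
|E| < 1, so demand is inelastic at this price.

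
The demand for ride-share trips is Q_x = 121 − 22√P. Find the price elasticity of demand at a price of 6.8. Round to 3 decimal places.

-0.451

At P = 6.8, Q_x = 63.631.
dQ_x/dP = −22/(2√P) = −22/(2·2.6077).
Point elasticity E = (dQ_x/dP)·(P/Q_x) = -4.2183 × 6.8/63.631 ≈ -0.451.
|E| < 1, so demand is inelastic at this price.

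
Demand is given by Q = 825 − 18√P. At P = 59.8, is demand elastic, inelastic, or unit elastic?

At P = 59.8, Q = 685.8052.
dQ/dP = −18/(2√P) = −18/(2·7.733).
Point elasticity E = (dQ/dP)·(P/Q) = -1.1638 × 59.8/685.8052 ≈ -0.101.
|E| ≈ 0.101 < 1, so demand is inelastic.

inelastic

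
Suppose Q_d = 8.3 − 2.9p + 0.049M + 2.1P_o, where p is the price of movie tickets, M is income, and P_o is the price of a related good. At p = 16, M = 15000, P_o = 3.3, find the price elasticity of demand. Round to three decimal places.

-0.066

Q_d = 8.3 − 2.9(16) + 0.049(15000) + 2.1(3.3) = 8.3 − 46.4 + 735 + 6.93 = 703.83.
∂Q_d/∂p = −2.9, so E_p = (−2.9)·(16/703.83) ≈ -0.066.
|E_p| < 1: demand is inelastic.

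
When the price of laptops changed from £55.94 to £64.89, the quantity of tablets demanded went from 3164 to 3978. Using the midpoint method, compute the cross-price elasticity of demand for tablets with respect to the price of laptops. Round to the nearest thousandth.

%ΔQ_x = (3978 − 3164)/[(3164+3978)/2] = 814/3571 ≈ 0.2279.
%ΔP_y = (64.89 − 55.94)/[(55.94+64.89)/2] ≈ 0.1481.
E_xy = 0.2279/0.1481 ≈ 1.539.
E_xy > 0, so tablets and laptops are substitutes.

1.539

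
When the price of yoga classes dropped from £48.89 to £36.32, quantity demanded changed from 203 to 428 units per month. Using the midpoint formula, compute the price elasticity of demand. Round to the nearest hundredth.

-2.42

%ΔQ = (428 − 203)/[(203 + 428)/2] = 225/315.5 ≈ 0.7132.
%ΔP = (36.32 − 48.89)/[(48.89 + 36.32)/2] = -12.57/42.605 ≈ -0.2950.
Arc elasticity E = %ΔQ/%ΔP ≈ 0.7132/-0.2950 ≈ -2.42.
|E| > 1: demand is elastic over this range.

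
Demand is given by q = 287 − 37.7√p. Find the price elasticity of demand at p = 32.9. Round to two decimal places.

-1.53

At p = 32.9, q = 70.7584.
dq/dp = −37.7/(2√p) = −37.7/(2·5.7359).
Point elasticity E = (dq/dp)·(p/q) = -3.2863 × 32.9/70.7584 ≈ -1.53.
|E| > 1, so demand is elastic at this price.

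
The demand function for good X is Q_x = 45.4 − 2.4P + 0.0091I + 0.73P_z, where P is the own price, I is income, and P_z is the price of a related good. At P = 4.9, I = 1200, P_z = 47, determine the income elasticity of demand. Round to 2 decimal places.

0.14

First evaluate Q_x: 45.4 − 2.4(4.9) + 0.0091(1200) + 0.73(47) = 45.4 − 11.76 + 10.92 + 34.31 = 78.87.
∂Q_x/∂I = +0.0091, so E_I = 0.0091·(1200/78.87) ≈ 0.14.
E_I ∈ (0,1): normal good (necessity).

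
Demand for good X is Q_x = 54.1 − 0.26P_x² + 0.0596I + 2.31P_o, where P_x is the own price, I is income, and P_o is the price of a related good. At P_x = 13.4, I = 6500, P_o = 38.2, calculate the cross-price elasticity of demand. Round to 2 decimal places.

0.18

First evaluate Q_x: 54.1 − 0.26(13.4)² + 0.0596(6500) + 2.31(38.2) = 54.1 − 46.6856 + 387.4 + 88.242 = 483.0564.
∂Q_x/∂P_o = +2.31, so E_xy = 2.31·(38.2/483.0564) ≈ 0.18.
E_xy > 0: the goods are substitutes.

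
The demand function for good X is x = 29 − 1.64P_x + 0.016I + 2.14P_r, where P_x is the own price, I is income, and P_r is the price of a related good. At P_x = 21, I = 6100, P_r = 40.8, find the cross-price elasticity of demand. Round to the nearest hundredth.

0.49

First evaluate x: 29 − 1.64(21) + 0.016(6100) + 2.14(40.8) = 29 − 34.44 + 97.6 + 87.312 = 179.472.
∂x/∂P_r = +2.14, so E_xy = 2.14·(40.8/179.472) ≈ 0.49.
E_xy > 0: the goods are substitutes.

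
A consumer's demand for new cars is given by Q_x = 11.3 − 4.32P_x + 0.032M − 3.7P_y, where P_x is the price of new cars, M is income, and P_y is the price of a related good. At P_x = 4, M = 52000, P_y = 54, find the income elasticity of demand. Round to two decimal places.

Q_x = 11.3 − 4.32(4) + 0.032(52000) − 3.7(54) = 11.3 − 17.28 + 1664 − 199.8 = 1458.22.
∂Q_x/∂M = +0.032, so E_I = 0.032·(52000/1458.22) ≈ 1.14.
E_I > 1: normal good (luxury).

1.14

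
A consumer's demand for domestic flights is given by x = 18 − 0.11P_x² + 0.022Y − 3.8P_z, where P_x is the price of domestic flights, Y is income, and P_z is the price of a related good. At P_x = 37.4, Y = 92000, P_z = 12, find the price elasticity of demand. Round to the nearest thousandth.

Evaluating quantity at (P_x, Y, P_z) gives x = 18 − 0.11(37.4)² + 0.022(92000) − 3.8(12) = 18 − 153.8636 + 2024 − 45.6 = 1842.5364.
∂x/∂P_x = −2·0.11·P_x = -8.228, so E_p = -8.228·(37.4/1842.5364) ≈ -0.167.
|E_p| < 1: demand is inelastic.

-0.167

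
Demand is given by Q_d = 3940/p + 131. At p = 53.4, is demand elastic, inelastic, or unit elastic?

inelastic

At p = 53.4, Q_d = 204.7828.
dQ_d/dp = −3940/p² = −1.3817.
Point elasticity E = (dQ_d/dp)·(p/Q_d) = -1.3817 × 53.4/204.7828 ≈ -0.360.
|E| ≈ 0.360 < 1, so demand is inelastic.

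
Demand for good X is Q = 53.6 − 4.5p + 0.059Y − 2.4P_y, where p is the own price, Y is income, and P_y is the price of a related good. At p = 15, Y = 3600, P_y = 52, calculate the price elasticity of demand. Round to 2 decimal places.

At the given point, Q = 53.6 − 4.5(15) + 0.059(3600) − 2.4(52) = 53.6 − 67.5 + 212.4 − 124.8 = 73.7.
∂Q/∂p = −4.5, so E_p = (−4.5)·(15/73.7) ≈ -0.92.
|E_p| < 1: demand is inelastic.

-0.92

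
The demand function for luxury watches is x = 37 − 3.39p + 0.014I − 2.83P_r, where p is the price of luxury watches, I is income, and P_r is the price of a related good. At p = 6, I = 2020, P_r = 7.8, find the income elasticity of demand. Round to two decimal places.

First evaluate x: 37 − 3.39(6) + 0.014(2020) − 2.83(7.8) = 37 − 20.34 + 28.28 − 22.074 = 22.866.
∂x/∂I = +0.014, so E_I = 0.014·(2020/22.866) ≈ 1.24.
E_I > 1: normal good (luxury).

1.24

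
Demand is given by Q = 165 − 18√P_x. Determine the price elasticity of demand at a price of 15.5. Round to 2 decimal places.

-0.38

At P_x = 15.5, Q = 94.1339.
dQ/dP_x = −18/(2√P_x) = −18/(2·3.937).
Point elasticity E = (dQ/dP_x)·(P_x/Q) = -2.286 × 15.5/94.1339 ≈ -0.38.
|E| < 1, so demand is inelastic at this price.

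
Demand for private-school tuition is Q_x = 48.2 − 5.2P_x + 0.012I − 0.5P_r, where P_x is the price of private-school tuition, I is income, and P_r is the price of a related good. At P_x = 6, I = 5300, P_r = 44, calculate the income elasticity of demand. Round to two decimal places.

1.09

Q_x = 48.2 − 5.2(6) + 0.012(5300) − 0.5(44) = 48.2 − 31.2 + 63.6 − 22 = 58.6.
∂Q_x/∂I = +0.012, so E_I = 0.012·(5300/58.6) ≈ 1.09.
E_I > 1: normal good (luxury).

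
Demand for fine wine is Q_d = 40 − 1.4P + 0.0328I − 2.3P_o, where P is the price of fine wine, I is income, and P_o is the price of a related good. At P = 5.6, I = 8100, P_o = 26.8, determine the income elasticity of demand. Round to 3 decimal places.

Q_d = 40 − 1.4(5.6) + 0.0328(8100) − 2.3(26.8) = 40 − 7.84 + 265.68 − 61.64 = 236.2.
∂Q_d/∂I = +0.0328, so E_I = 0.0328·(8100/236.2) ≈ 1.125.
E_I > 1: normal good (luxury).

1.125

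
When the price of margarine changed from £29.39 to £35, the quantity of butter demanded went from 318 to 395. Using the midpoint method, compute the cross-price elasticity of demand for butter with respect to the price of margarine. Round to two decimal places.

1.24

%ΔQ_x = (395 − 318)/[(318+395)/2] = 77/356.5 ≈ 0.2160.
%ΔP_y = (35 − 29.39)/[(29.39+35)/2] ≈ 0.1743.
E_xy = 0.2160/0.1743 ≈ 1.24.
E_xy > 0, so butter and margarine are substitutes.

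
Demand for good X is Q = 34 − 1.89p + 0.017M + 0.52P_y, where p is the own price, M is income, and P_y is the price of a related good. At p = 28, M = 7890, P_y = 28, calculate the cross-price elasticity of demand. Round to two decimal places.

0.11

At the given point, Q = 34 − 1.89(28) + 0.017(7890) + 0.52(28) = 34 − 52.92 + 134.13 + 14.56 = 129.77.
∂Q/∂P_y = +0.52, so E_xy = 0.52·(28/129.77) ≈ 0.11.
E_xy > 0: the goods are substitutes.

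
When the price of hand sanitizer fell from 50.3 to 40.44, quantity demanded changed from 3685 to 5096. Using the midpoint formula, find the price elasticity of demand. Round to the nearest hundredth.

-1.48

%Δq = (5096 − 3685)/[(3685 + 5096)/2] = 1411/4390.5 ≈ 0.3214.
%Δp = (40.44 − 50.3)/[(50.3 + 40.44)/2] = -9.86/45.37 ≈ -0.2173.
Arc elasticity E = %Δq/%Δp ≈ 0.3214/-0.2173 ≈ -1.48.
|E| > 1: demand is elastic over this range.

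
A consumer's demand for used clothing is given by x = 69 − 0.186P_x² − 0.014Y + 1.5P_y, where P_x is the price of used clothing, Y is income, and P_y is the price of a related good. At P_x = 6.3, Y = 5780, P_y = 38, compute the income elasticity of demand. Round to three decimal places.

Substituting, x = 69 − 0.186(6.3)² − 0.014(5780) + 1.5(38) = 69 − 7.3823 − 80.92 + 57 = 37.6977.
∂x/∂Y = −0.014, so E_I = -0.014·(5780/37.6977) ≈ -2.147.
E_I < 0: inferior good.

-2.147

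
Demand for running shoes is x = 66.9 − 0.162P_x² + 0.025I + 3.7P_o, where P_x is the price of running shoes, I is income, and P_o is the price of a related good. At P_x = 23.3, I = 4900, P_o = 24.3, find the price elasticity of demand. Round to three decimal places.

-0.919

At the given point, x = 66.9 − 0.162(23.3)² + 0.025(4900) + 3.7(24.3) = 66.9 − 87.9482 + 122.5 + 89.91 = 191.3618.
∂x/∂P_x = −2·0.162·P_x = -7.5492, so E_p = -7.5492·(23.3/191.3618) ≈ -0.919.
|E_p| < 1: demand is inelastic.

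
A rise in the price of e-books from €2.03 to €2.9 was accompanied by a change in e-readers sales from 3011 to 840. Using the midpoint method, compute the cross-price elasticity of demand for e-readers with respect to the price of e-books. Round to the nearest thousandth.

-3.195

%ΔQ_x = (840 − 3011)/[(3011+840)/2] = -2171/1925.5 ≈ -1.1275.
%ΔP_y = (2.9 − 2.03)/[(2.03+2.9)/2] ≈ 0.3529.
E_xy = -1.1275/0.3529 ≈ -3.195.
E_xy < 0, so e-readers and e-books are complements.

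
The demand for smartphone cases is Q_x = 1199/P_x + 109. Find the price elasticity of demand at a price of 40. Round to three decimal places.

-0.216

At P_x = 40, Q_x = 138.975.
dQ_x/dP_x = −1199/P_x² = −0.7494.
Point elasticity E = (dQ_x/dP_x)·(P_x/Q_x) = -0.7494 × 40/138.975 ≈ -0.216.
|E| < 1, so demand is inelastic at this price.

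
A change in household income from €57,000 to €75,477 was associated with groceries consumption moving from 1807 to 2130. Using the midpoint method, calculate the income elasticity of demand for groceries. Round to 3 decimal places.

%ΔQ = (2130 − 1807)/[(1807+2130)/2] = 323/1968.5 ≈ 0.1641.
%ΔI = (75,477 − 57,000)/[(57,000+75,477)/2] = 18477/66238.5 ≈ 0.2789.
E_I = %ΔQ/%ΔI ≈ 0.588.
E_I ∈ (0,1): normal good (necessity).

0.588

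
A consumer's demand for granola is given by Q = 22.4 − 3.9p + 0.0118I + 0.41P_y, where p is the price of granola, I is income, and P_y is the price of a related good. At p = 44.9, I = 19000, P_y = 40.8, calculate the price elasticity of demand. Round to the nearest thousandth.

At the given point, Q = 22.4 − 3.9(44.9) + 0.0118(19000) + 0.41(40.8) = 22.4 − 175.11 + 224.2 + 16.728 = 88.218.
∂Q/∂p = −3.9, so E_p = (−3.9)·(44.9/88.218) ≈ -1.985.
|E_p| > 1: demand is elastic.

-1.985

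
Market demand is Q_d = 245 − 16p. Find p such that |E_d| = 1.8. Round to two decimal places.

Set −bp/(a − bp) = −1.8 ⇒ bp = 1.8(a − bp) ⇒ bp(1+1.8) = 1.8·a.
p = 1.8·245/(16·2.8) ≈ 9.84.

9.84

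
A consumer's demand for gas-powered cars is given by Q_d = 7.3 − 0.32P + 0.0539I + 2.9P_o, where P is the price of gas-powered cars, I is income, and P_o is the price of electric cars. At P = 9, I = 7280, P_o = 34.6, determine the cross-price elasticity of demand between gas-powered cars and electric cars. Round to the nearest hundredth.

At the given point, Q_d = 7.3 − 0.32(9) + 0.0539(7280) + 2.9(34.6) = 7.3 − 2.88 + 392.392 + 100.34 = 497.152.
∂Q_d/∂P_o = +2.9, so E_xy = 2.9·(34.6/497.152) ≈ 0.20.
E_xy > 0: the goods are substitutes.

0.20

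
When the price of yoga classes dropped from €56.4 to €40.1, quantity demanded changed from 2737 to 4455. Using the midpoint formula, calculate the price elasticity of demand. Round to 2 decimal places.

-1.41

%Δq = (4455 − 2737)/[(2737 + 4455)/2] = 1718/3596 ≈ 0.4778.
%ΔP = (40.1 − 56.4)/[(56.4 + 40.1)/2] = -16.3/48.25 ≈ -0.3378.
Arc elasticity E = %Δq/%ΔP ≈ 0.4778/-0.3378 ≈ -1.41.
|E| > 1: demand is elastic over this range.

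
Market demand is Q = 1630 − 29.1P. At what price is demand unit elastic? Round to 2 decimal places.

For linear demand Q = a − bP, E = −bP/(a − bP). |E| = 1 ⇒ bP = a − bP ⇒ P = a/(2b).
P = 1630/(2·29.1) ≈ 28.01.

28.01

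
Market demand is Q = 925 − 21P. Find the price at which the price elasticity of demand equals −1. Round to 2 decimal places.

For linear demand Q = a − bP, E = −bP/(a − bP). |E| = 1 ⇒ bP = a − bP ⇒ P = a/(2b).
P = 925/(2·21) ≈ 22.02.

22.02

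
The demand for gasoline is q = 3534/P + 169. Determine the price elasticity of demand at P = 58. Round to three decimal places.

-0.265

At P = 58, q = 229.931.
dq/dP = −3534/P² = −1.0505.
Point elasticity E = (dq/dP)·(P/q) = -1.0505 × 58/229.931 ≈ -0.265.
|E| < 1, so demand is inelastic at this price.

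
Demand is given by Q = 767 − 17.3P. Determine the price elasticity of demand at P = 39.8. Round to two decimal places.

-8.78

At P = 39.8, Q = 78.46.
dQ/dP = −17.3.
Point elasticity E = (dQ/dP)·(P/Q) = -17.3 × 39.8/78.46 ≈ -8.78.
|E| > 1, so demand is elastic at this price.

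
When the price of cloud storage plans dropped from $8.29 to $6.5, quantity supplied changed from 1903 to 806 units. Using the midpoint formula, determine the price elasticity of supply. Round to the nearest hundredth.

%ΔQ = (806 − 1903)/[(1903 + 806)/2] = -1097/1354.5 ≈ -0.8099.
%Δp = (6.5 − 8.29)/[(8.29 + 6.5)/2] = -1.79/7.395 ≈ -0.2421.
Arc elasticity E = %ΔQ/%Δp ≈ -0.8099/-0.2421 ≈ 3.35.
|E| > 1: supply is elastic over this range.

3.35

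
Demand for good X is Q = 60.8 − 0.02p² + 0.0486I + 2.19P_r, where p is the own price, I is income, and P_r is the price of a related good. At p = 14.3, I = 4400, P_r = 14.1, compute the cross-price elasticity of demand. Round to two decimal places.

Evaluating quantity at (p, I, P_r) gives Q = 60.8 − 0.02(14.3)² + 0.0486(4400) + 2.19(14.1) = 60.8 − 4.0898 + 213.84 + 30.879 = 301.4292.
∂Q/∂P_r = +2.19, so E_xy = 2.19·(14.1/301.4292) ≈ 0.10.
E_xy > 0: the goods are substitutes.

0.10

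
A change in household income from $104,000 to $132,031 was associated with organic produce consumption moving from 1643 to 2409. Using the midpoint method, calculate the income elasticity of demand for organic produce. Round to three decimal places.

1.592

%ΔQ = (2409 − 1643)/[(1643+2409)/2] = 766/2026 ≈ 0.3781.
%ΔY = (132,031 − 104,000)/[(104,000+132,031)/2] = 28031/118015.5 ≈ 0.2375.
E_I = %ΔQ/%ΔY ≈ 1.592.
E_I > 1: normal good (luxury).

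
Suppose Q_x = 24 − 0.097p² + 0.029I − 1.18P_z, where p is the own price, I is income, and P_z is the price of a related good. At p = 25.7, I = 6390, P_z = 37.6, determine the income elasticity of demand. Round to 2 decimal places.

At the given point, Q_x = 24 − 0.097(25.7)² + 0.029(6390) − 1.18(37.6) = 24 − 64.0675 + 185.31 − 44.368 = 100.8745.
∂Q_x/∂I = +0.029, so E_I = 0.029·(6390/100.8745) ≈ 1.84.
E_I > 1: normal good (luxury).

1.84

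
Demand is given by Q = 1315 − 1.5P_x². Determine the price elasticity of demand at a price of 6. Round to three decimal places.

At P_x = 6, Q = 1261.
dQ/dP_x = −2·1.5·P_x = −18.
Point elasticity E = (dQ/dP_x)·(P_x/Q) = -18 × 6/1261 ≈ -0.086.
|E| < 1, so demand is inelastic at this price.

-0.086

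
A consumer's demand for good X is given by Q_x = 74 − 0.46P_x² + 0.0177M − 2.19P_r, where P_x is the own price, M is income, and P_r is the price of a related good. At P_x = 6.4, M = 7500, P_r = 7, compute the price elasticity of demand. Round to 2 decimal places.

Substituting, Q_x = 74 − 0.46(6.4)² + 0.0177(7500) − 2.19(7) = 74 − 18.8416 + 132.75 − 15.33 = 172.5784.
∂Q_x/∂P_x = −2·0.46·P_x = -5.888, so E_p = -5.888·(6.4/172.5784) ≈ -0.22.
|E_p| < 1: demand is inelastic.

-0.22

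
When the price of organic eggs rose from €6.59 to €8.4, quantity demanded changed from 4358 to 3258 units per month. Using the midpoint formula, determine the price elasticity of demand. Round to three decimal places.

-1.196

%Δq = (3258 − 4358)/[(4358 + 3258)/2] = -1100/3808 ≈ -0.2889.
%Δp = (8.4 − 6.59)/[(6.59 + 8.4)/2] = 1.81/7.495 ≈ 0.2415.
Arc elasticity E = %Δq/%Δp ≈ -0.2889/0.2415 ≈ -1.196.
|E| > 1: demand is elastic over this range.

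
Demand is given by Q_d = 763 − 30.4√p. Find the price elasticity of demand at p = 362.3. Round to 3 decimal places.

At p = 362.3, Q_d = 184.3609.
dQ_d/dp = −30.4/(2√p) = −30.4/(2·19.0342).
Point elasticity E = (dQ_d/dp)·(p/Q_d) = -0.7986 × 362.3/184.3609 ≈ -1.569.
|E| > 1, so demand is elastic at this price.

-1.569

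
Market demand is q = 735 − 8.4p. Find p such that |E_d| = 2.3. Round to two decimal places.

Set −bp/(a − bp) = −2.3 ⇒ bp = 2.3(a − bp) ⇒ bp(1+2.3) = 2.3·a.
p = 2.3·735/(8.4·3.3) ≈ 60.98.

60.98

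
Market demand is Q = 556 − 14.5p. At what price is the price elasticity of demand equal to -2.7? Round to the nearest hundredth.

Set −bp/(a − bp) = −2.7 ⇒ bp = 2.7(a − bp) ⇒ bp(1+2.7) = 2.7·a.
p = 2.7·556/(14.5·3.7) ≈ 27.98.

27.98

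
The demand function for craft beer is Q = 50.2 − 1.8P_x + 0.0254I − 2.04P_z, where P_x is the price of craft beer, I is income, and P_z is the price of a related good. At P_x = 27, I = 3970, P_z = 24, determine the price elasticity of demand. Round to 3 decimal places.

Evaluating quantity at (P_x, I, P_z) gives Q = 50.2 − 1.8(27) + 0.0254(3970) − 2.04(24) = 50.2 − 48.6 + 100.838 − 48.96 = 53.478.
∂Q/∂P_x = −1.8, so E_p = (−1.8)·(27/53.478) ≈ -0.909.
|E_p| < 1: demand is inelastic.

-0.909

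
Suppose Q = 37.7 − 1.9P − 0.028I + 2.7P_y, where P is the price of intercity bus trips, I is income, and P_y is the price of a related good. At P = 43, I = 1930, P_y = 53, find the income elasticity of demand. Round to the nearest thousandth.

-1.199

Evaluating quantity at (P, I, P_y) gives Q = 37.7 − 1.9(43) − 0.028(1930) + 2.7(53) = 37.7 − 81.7 − 54.04 + 143.1 = 45.06.
∂Q/∂I = −0.028, so E_I = -0.028·(1930/45.06) ≈ -1.199.
E_I < 0: inferior good.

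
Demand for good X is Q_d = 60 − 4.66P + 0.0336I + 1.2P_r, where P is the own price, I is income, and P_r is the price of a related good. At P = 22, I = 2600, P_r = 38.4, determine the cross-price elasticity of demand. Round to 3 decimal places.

First evaluate Q_d: 60 − 4.66(22) + 0.0336(2600) + 1.2(38.4) = 60 − 102.52 + 87.36 + 46.08 = 90.92.
∂Q_d/∂P_r = +1.2, so E_xy = 1.2·(38.4/90.92) ≈ 0.507.
E_xy > 0: the goods are substitutes.

0.507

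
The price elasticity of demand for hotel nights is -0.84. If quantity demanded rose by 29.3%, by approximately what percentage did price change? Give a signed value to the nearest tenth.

-34.9

%ΔQ ≈ E × %ΔP ⇒ %ΔP = %ΔQ / E = (29.3%)/(-0.84) ≈ -34.9%.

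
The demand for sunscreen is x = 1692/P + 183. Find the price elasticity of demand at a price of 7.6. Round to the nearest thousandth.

At P = 7.6, x = 405.6316.
dx/dP = −1692/P² = −29.2936.
Point elasticity E = (dx/dP)·(P/x) = -29.2936 × 7.6/405.6316 ≈ -0.549.
|E| < 1, so demand is inelastic at this price.

-0.549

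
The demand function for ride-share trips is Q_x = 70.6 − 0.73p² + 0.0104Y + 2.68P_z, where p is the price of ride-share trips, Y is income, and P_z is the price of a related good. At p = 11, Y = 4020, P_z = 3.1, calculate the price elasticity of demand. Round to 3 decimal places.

-5.455

Q_x = 70.6 − 0.73(11)² + 0.0104(4020) + 2.68(3.1) = 70.6 − 88.33 + 41.808 + 8.308 = 32.386.
∂Q_x/∂p = −2·0.73·p = -16.06, so E_p = -16.06·(11/32.386) ≈ -5.455.
|E_p| > 1: demand is elastic.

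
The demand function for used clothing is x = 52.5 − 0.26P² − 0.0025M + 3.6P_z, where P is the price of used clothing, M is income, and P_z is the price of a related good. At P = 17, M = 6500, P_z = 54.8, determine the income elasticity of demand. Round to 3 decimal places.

x = 52.5 − 0.26(17)² − 0.0025(6500) + 3.6(54.8) = 52.5 − 75.14 − 16.25 + 197.28 = 158.39.
∂x/∂M = −0.0025, so E_I = -0.0025·(6500/158.39) ≈ -0.103.
E_I < 0: inferior good.

-0.103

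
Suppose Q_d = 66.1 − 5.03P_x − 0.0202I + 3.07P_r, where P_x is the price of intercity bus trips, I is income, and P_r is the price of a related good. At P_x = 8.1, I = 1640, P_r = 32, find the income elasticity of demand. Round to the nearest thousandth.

-0.366

Substituting, Q_d = 66.1 − 5.03(8.1) − 0.0202(1640) + 3.07(32) = 66.1 − 40.743 − 33.128 + 98.24 = 90.469.
∂Q_d/∂I = −0.0202, so E_I = -0.0202·(1640/90.469) ≈ -0.366.
E_I < 0: inferior good.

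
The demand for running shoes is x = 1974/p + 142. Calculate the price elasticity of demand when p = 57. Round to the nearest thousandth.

At p = 57, x = 176.6316.
dx/dp = −1974/p² = −0.6076.
Point elasticity E = (dx/dp)·(p/x) = -0.6076 × 57/176.6316 ≈ -0.196.
|E| < 1, so demand is inelastic at this price.

-0.196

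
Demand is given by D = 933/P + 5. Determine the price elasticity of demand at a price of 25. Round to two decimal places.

-0.88

At P = 25, D = 42.32.
dD/dP = −933/P² = −1.4928.
Point elasticity E = (dD/dP)·(P/D) = -1.4928 × 25/42.32 ≈ -0.88.
|E| < 1, so demand is inelastic at this price.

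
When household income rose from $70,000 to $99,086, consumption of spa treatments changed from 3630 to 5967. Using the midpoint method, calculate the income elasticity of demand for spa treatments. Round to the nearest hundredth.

1.42

%ΔQ = (5967 − 3630)/[(3630+5967)/2] = 2337/4798.5 ≈ 0.4870.
%ΔI = (99,086 − 70,000)/[(70,000+99,086)/2] = 29086/84543 ≈ 0.3440.
E_I = %ΔQ/%ΔI ≈ 1.42.
E_I > 1: normal good (luxury).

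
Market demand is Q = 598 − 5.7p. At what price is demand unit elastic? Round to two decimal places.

52.46

For linear demand Q = a − bp, E = −bp/(a − bp). |E| = 1 ⇒ bp = a − bp ⇒ p = a/(2b).
p = 598/(2·5.7) ≈ 52.46.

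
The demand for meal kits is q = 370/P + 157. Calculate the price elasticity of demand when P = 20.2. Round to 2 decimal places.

At P = 20.2, q = 175.3168.
dq/dP = −370/P² = −0.9068.
Point elasticity E = (dq/dP)·(P/q) = -0.9068 × 20.2/175.3168 ≈ -0.10.
|E| < 1, so demand is inelastic at this price.

-0.10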